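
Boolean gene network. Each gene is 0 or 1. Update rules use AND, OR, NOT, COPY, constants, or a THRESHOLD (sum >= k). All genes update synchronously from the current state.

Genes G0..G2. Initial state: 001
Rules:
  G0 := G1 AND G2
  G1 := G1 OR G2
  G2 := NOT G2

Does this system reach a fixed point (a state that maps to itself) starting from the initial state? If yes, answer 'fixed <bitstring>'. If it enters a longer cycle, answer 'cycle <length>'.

Step 0: 001
Step 1: G0=G1&G2=0&1=0 G1=G1|G2=0|1=1 G2=NOT G2=NOT 1=0 -> 010
Step 2: G0=G1&G2=1&0=0 G1=G1|G2=1|0=1 G2=NOT G2=NOT 0=1 -> 011
Step 3: G0=G1&G2=1&1=1 G1=G1|G2=1|1=1 G2=NOT G2=NOT 1=0 -> 110
Step 4: G0=G1&G2=1&0=0 G1=G1|G2=1|0=1 G2=NOT G2=NOT 0=1 -> 011
Cycle of length 2 starting at step 2 -> no fixed point

Answer: cycle 2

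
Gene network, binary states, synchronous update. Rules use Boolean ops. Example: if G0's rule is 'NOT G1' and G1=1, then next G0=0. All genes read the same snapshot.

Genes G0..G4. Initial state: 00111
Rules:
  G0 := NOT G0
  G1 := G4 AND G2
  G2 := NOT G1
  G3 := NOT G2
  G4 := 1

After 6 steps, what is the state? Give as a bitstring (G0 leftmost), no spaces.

Step 1: G0=NOT G0=NOT 0=1 G1=G4&G2=1&1=1 G2=NOT G1=NOT 0=1 G3=NOT G2=NOT 1=0 G4=1(const) -> 11101
Step 2: G0=NOT G0=NOT 1=0 G1=G4&G2=1&1=1 G2=NOT G1=NOT 1=0 G3=NOT G2=NOT 1=0 G4=1(const) -> 01001
Step 3: G0=NOT G0=NOT 0=1 G1=G4&G2=1&0=0 G2=NOT G1=NOT 1=0 G3=NOT G2=NOT 0=1 G4=1(const) -> 10011
Step 4: G0=NOT G0=NOT 1=0 G1=G4&G2=1&0=0 G2=NOT G1=NOT 0=1 G3=NOT G2=NOT 0=1 G4=1(const) -> 00111
Step 5: G0=NOT G0=NOT 0=1 G1=G4&G2=1&1=1 G2=NOT G1=NOT 0=1 G3=NOT G2=NOT 1=0 G4=1(const) -> 11101
Step 6: G0=NOT G0=NOT 1=0 G1=G4&G2=1&1=1 G2=NOT G1=NOT 1=0 G3=NOT G2=NOT 1=0 G4=1(const) -> 01001

01001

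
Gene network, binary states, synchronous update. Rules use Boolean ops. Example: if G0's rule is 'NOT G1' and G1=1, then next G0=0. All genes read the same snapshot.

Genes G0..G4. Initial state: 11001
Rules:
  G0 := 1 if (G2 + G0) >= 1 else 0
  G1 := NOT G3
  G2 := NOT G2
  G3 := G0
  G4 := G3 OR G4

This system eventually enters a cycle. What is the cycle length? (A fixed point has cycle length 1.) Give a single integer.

Step 0: 11001
Step 1: G0=(0+1>=1)=1 G1=NOT G3=NOT 0=1 G2=NOT G2=NOT 0=1 G3=G0=1 G4=G3|G4=0|1=1 -> 11111
Step 2: G0=(1+1>=1)=1 G1=NOT G3=NOT 1=0 G2=NOT G2=NOT 1=0 G3=G0=1 G4=G3|G4=1|1=1 -> 10011
Step 3: G0=(0+1>=1)=1 G1=NOT G3=NOT 1=0 G2=NOT G2=NOT 0=1 G3=G0=1 G4=G3|G4=1|1=1 -> 10111
Step 4: G0=(1+1>=1)=1 G1=NOT G3=NOT 1=0 G2=NOT G2=NOT 1=0 G3=G0=1 G4=G3|G4=1|1=1 -> 10011
State from step 4 equals state from step 2 -> cycle length 2

Answer: 2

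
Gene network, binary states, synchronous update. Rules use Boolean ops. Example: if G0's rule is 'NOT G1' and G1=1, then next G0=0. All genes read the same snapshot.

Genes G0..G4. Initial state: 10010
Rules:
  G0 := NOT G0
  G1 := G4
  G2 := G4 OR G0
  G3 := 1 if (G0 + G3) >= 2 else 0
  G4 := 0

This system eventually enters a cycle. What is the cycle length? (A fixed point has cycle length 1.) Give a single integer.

Answer: 2

Derivation:
Step 0: 10010
Step 1: G0=NOT G0=NOT 1=0 G1=G4=0 G2=G4|G0=0|1=1 G3=(1+1>=2)=1 G4=0(const) -> 00110
Step 2: G0=NOT G0=NOT 0=1 G1=G4=0 G2=G4|G0=0|0=0 G3=(0+1>=2)=0 G4=0(const) -> 10000
Step 3: G0=NOT G0=NOT 1=0 G1=G4=0 G2=G4|G0=0|1=1 G3=(1+0>=2)=0 G4=0(const) -> 00100
Step 4: G0=NOT G0=NOT 0=1 G1=G4=0 G2=G4|G0=0|0=0 G3=(0+0>=2)=0 G4=0(const) -> 10000
State from step 4 equals state from step 2 -> cycle length 2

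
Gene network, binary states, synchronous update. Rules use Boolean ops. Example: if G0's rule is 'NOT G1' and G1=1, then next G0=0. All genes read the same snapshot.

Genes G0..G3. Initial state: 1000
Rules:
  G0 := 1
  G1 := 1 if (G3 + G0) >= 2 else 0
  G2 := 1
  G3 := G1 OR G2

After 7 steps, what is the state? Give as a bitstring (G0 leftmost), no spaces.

Step 1: G0=1(const) G1=(0+1>=2)=0 G2=1(const) G3=G1|G2=0|0=0 -> 1010
Step 2: G0=1(const) G1=(0+1>=2)=0 G2=1(const) G3=G1|G2=0|1=1 -> 1011
Step 3: G0=1(const) G1=(1+1>=2)=1 G2=1(const) G3=G1|G2=0|1=1 -> 1111
Step 4: G0=1(const) G1=(1+1>=2)=1 G2=1(const) G3=G1|G2=1|1=1 -> 1111
Step 5: G0=1(const) G1=(1+1>=2)=1 G2=1(const) G3=G1|G2=1|1=1 -> 1111
Step 6: G0=1(const) G1=(1+1>=2)=1 G2=1(const) G3=G1|G2=1|1=1 -> 1111
Step 7: G0=1(const) G1=(1+1>=2)=1 G2=1(const) G3=G1|G2=1|1=1 -> 1111

1111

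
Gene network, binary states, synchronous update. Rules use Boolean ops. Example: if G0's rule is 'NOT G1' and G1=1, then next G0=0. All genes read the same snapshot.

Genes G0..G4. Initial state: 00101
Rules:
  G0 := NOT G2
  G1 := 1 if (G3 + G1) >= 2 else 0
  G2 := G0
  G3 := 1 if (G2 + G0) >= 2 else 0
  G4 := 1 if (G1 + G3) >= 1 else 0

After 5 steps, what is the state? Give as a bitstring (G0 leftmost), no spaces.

Step 1: G0=NOT G2=NOT 1=0 G1=(0+0>=2)=0 G2=G0=0 G3=(1+0>=2)=0 G4=(0+0>=1)=0 -> 00000
Step 2: G0=NOT G2=NOT 0=1 G1=(0+0>=2)=0 G2=G0=0 G3=(0+0>=2)=0 G4=(0+0>=1)=0 -> 10000
Step 3: G0=NOT G2=NOT 0=1 G1=(0+0>=2)=0 G2=G0=1 G3=(0+1>=2)=0 G4=(0+0>=1)=0 -> 10100
Step 4: G0=NOT G2=NOT 1=0 G1=(0+0>=2)=0 G2=G0=1 G3=(1+1>=2)=1 G4=(0+0>=1)=0 -> 00110
Step 5: G0=NOT G2=NOT 1=0 G1=(1+0>=2)=0 G2=G0=0 G3=(1+0>=2)=0 G4=(0+1>=1)=1 -> 00001

00001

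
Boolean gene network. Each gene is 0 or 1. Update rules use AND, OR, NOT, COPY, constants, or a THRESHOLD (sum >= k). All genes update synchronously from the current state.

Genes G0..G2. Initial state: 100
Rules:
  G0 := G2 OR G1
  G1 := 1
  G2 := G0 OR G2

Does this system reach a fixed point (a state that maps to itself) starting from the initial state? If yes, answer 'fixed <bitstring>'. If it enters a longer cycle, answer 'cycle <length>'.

Step 0: 100
Step 1: G0=G2|G1=0|0=0 G1=1(const) G2=G0|G2=1|0=1 -> 011
Step 2: G0=G2|G1=1|1=1 G1=1(const) G2=G0|G2=0|1=1 -> 111
Step 3: G0=G2|G1=1|1=1 G1=1(const) G2=G0|G2=1|1=1 -> 111
Fixed point reached at step 2: 111

Answer: fixed 111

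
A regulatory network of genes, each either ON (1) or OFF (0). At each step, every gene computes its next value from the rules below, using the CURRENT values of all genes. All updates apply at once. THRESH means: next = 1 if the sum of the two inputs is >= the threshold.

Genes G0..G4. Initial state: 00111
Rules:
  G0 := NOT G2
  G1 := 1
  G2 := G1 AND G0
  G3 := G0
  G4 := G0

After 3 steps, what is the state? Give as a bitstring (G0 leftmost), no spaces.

Step 1: G0=NOT G2=NOT 1=0 G1=1(const) G2=G1&G0=0&0=0 G3=G0=0 G4=G0=0 -> 01000
Step 2: G0=NOT G2=NOT 0=1 G1=1(const) G2=G1&G0=1&0=0 G3=G0=0 G4=G0=0 -> 11000
Step 3: G0=NOT G2=NOT 0=1 G1=1(const) G2=G1&G0=1&1=1 G3=G0=1 G4=G0=1 -> 11111

11111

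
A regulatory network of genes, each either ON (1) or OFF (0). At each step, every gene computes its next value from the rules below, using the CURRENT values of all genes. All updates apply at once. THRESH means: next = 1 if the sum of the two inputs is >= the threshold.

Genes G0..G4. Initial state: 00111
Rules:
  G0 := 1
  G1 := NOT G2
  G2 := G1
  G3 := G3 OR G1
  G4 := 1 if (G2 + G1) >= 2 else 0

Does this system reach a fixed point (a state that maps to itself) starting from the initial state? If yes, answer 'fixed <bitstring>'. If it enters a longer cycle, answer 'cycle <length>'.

Step 0: 00111
Step 1: G0=1(const) G1=NOT G2=NOT 1=0 G2=G1=0 G3=G3|G1=1|0=1 G4=(1+0>=2)=0 -> 10010
Step 2: G0=1(const) G1=NOT G2=NOT 0=1 G2=G1=0 G3=G3|G1=1|0=1 G4=(0+0>=2)=0 -> 11010
Step 3: G0=1(const) G1=NOT G2=NOT 0=1 G2=G1=1 G3=G3|G1=1|1=1 G4=(0+1>=2)=0 -> 11110
Step 4: G0=1(const) G1=NOT G2=NOT 1=0 G2=G1=1 G3=G3|G1=1|1=1 G4=(1+1>=2)=1 -> 10111
Step 5: G0=1(const) G1=NOT G2=NOT 1=0 G2=G1=0 G3=G3|G1=1|0=1 G4=(1+0>=2)=0 -> 10010
Cycle of length 4 starting at step 1 -> no fixed point

Answer: cycle 4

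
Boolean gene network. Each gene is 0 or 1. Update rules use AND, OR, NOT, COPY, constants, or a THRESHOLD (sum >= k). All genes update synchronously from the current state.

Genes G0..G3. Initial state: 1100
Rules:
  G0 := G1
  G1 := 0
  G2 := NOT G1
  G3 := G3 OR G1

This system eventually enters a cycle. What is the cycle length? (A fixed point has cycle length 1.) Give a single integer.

Step 0: 1100
Step 1: G0=G1=1 G1=0(const) G2=NOT G1=NOT 1=0 G3=G3|G1=0|1=1 -> 1001
Step 2: G0=G1=0 G1=0(const) G2=NOT G1=NOT 0=1 G3=G3|G1=1|0=1 -> 0011
Step 3: G0=G1=0 G1=0(const) G2=NOT G1=NOT 0=1 G3=G3|G1=1|0=1 -> 0011
State from step 3 equals state from step 2 -> cycle length 1

Answer: 1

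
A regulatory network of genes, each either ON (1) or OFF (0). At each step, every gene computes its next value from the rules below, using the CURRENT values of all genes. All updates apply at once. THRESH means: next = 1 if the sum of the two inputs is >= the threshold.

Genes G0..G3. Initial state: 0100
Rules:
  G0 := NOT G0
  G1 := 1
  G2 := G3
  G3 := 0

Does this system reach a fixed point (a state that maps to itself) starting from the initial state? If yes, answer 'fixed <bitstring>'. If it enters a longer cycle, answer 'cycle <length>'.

Step 0: 0100
Step 1: G0=NOT G0=NOT 0=1 G1=1(const) G2=G3=0 G3=0(const) -> 1100
Step 2: G0=NOT G0=NOT 1=0 G1=1(const) G2=G3=0 G3=0(const) -> 0100
Cycle of length 2 starting at step 0 -> no fixed point

Answer: cycle 2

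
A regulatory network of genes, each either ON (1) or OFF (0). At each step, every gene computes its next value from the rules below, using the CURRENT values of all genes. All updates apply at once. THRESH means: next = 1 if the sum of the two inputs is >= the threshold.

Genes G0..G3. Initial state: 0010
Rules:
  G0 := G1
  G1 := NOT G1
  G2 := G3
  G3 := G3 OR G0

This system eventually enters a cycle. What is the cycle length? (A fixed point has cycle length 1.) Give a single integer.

Step 0: 0010
Step 1: G0=G1=0 G1=NOT G1=NOT 0=1 G2=G3=0 G3=G3|G0=0|0=0 -> 0100
Step 2: G0=G1=1 G1=NOT G1=NOT 1=0 G2=G3=0 G3=G3|G0=0|0=0 -> 1000
Step 3: G0=G1=0 G1=NOT G1=NOT 0=1 G2=G3=0 G3=G3|G0=0|1=1 -> 0101
Step 4: G0=G1=1 G1=NOT G1=NOT 1=0 G2=G3=1 G3=G3|G0=1|0=1 -> 1011
Step 5: G0=G1=0 G1=NOT G1=NOT 0=1 G2=G3=1 G3=G3|G0=1|1=1 -> 0111
Step 6: G0=G1=1 G1=NOT G1=NOT 1=0 G2=G3=1 G3=G3|G0=1|0=1 -> 1011
State from step 6 equals state from step 4 -> cycle length 2

Answer: 2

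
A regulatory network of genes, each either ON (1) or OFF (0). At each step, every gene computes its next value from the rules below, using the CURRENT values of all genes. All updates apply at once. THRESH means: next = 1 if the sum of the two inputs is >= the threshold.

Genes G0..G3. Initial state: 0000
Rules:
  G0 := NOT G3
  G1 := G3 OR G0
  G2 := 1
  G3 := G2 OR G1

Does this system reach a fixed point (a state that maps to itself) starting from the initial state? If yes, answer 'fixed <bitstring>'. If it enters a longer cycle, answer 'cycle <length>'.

Step 0: 0000
Step 1: G0=NOT G3=NOT 0=1 G1=G3|G0=0|0=0 G2=1(const) G3=G2|G1=0|0=0 -> 1010
Step 2: G0=NOT G3=NOT 0=1 G1=G3|G0=0|1=1 G2=1(const) G3=G2|G1=1|0=1 -> 1111
Step 3: G0=NOT G3=NOT 1=0 G1=G3|G0=1|1=1 G2=1(const) G3=G2|G1=1|1=1 -> 0111
Step 4: G0=NOT G3=NOT 1=0 G1=G3|G0=1|0=1 G2=1(const) G3=G2|G1=1|1=1 -> 0111
Fixed point reached at step 3: 0111

Answer: fixed 0111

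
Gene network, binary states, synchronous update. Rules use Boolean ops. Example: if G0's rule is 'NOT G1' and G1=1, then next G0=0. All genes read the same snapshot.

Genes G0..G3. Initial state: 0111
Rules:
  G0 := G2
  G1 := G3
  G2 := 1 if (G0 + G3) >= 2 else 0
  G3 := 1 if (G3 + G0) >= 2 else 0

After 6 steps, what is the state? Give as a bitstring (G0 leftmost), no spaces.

Step 1: G0=G2=1 G1=G3=1 G2=(0+1>=2)=0 G3=(1+0>=2)=0 -> 1100
Step 2: G0=G2=0 G1=G3=0 G2=(1+0>=2)=0 G3=(0+1>=2)=0 -> 0000
Step 3: G0=G2=0 G1=G3=0 G2=(0+0>=2)=0 G3=(0+0>=2)=0 -> 0000
Step 4: G0=G2=0 G1=G3=0 G2=(0+0>=2)=0 G3=(0+0>=2)=0 -> 0000
Step 5: G0=G2=0 G1=G3=0 G2=(0+0>=2)=0 G3=(0+0>=2)=0 -> 0000
Step 6: G0=G2=0 G1=G3=0 G2=(0+0>=2)=0 G3=(0+0>=2)=0 -> 0000

0000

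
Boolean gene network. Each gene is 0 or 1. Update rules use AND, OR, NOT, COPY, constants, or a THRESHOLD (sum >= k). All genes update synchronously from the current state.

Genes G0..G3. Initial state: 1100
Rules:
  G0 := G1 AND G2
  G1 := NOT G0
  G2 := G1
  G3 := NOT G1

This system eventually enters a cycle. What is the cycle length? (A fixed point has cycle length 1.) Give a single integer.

Step 0: 1100
Step 1: G0=G1&G2=1&0=0 G1=NOT G0=NOT 1=0 G2=G1=1 G3=NOT G1=NOT 1=0 -> 0010
Step 2: G0=G1&G2=0&1=0 G1=NOT G0=NOT 0=1 G2=G1=0 G3=NOT G1=NOT 0=1 -> 0101
Step 3: G0=G1&G2=1&0=0 G1=NOT G0=NOT 0=1 G2=G1=1 G3=NOT G1=NOT 1=0 -> 0110
Step 4: G0=G1&G2=1&1=1 G1=NOT G0=NOT 0=1 G2=G1=1 G3=NOT G1=NOT 1=0 -> 1110
Step 5: G0=G1&G2=1&1=1 G1=NOT G0=NOT 1=0 G2=G1=1 G3=NOT G1=NOT 1=0 -> 1010
Step 6: G0=G1&G2=0&1=0 G1=NOT G0=NOT 1=0 G2=G1=0 G3=NOT G1=NOT 0=1 -> 0001
Step 7: G0=G1&G2=0&0=0 G1=NOT G0=NOT 0=1 G2=G1=0 G3=NOT G1=NOT 0=1 -> 0101
State from step 7 equals state from step 2 -> cycle length 5

Answer: 5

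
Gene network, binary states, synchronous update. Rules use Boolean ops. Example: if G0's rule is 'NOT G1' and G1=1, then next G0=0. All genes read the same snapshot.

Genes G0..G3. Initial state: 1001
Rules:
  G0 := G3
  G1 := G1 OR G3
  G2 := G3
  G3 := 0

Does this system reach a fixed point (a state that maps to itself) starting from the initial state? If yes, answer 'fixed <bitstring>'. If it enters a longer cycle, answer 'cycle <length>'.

Answer: fixed 0100

Derivation:
Step 0: 1001
Step 1: G0=G3=1 G1=G1|G3=0|1=1 G2=G3=1 G3=0(const) -> 1110
Step 2: G0=G3=0 G1=G1|G3=1|0=1 G2=G3=0 G3=0(const) -> 0100
Step 3: G0=G3=0 G1=G1|G3=1|0=1 G2=G3=0 G3=0(const) -> 0100
Fixed point reached at step 2: 0100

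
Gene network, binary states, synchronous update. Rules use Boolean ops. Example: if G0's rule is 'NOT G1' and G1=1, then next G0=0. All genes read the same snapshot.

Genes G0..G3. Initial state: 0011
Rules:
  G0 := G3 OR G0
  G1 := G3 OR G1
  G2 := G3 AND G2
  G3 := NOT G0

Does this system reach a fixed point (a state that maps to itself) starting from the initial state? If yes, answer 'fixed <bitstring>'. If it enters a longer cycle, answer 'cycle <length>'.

Step 0: 0011
Step 1: G0=G3|G0=1|0=1 G1=G3|G1=1|0=1 G2=G3&G2=1&1=1 G3=NOT G0=NOT 0=1 -> 1111
Step 2: G0=G3|G0=1|1=1 G1=G3|G1=1|1=1 G2=G3&G2=1&1=1 G3=NOT G0=NOT 1=0 -> 1110
Step 3: G0=G3|G0=0|1=1 G1=G3|G1=0|1=1 G2=G3&G2=0&1=0 G3=NOT G0=NOT 1=0 -> 1100
Step 4: G0=G3|G0=0|1=1 G1=G3|G1=0|1=1 G2=G3&G2=0&0=0 G3=NOT G0=NOT 1=0 -> 1100
Fixed point reached at step 3: 1100

Answer: fixed 1100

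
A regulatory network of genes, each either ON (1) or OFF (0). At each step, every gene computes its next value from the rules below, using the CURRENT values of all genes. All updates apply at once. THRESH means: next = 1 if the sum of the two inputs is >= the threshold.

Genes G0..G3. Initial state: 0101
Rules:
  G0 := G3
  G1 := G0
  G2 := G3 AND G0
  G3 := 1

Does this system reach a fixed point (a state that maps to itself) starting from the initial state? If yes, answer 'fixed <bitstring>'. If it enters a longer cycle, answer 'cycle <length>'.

Answer: fixed 1111

Derivation:
Step 0: 0101
Step 1: G0=G3=1 G1=G0=0 G2=G3&G0=1&0=0 G3=1(const) -> 1001
Step 2: G0=G3=1 G1=G0=1 G2=G3&G0=1&1=1 G3=1(const) -> 1111
Step 3: G0=G3=1 G1=G0=1 G2=G3&G0=1&1=1 G3=1(const) -> 1111
Fixed point reached at step 2: 1111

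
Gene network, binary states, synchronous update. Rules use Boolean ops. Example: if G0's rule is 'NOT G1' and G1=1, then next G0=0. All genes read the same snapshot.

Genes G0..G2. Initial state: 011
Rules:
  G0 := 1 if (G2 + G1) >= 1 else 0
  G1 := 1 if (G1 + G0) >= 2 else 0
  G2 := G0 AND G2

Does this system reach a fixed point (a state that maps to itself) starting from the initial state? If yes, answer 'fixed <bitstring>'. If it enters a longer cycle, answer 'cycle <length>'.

Step 0: 011
Step 1: G0=(1+1>=1)=1 G1=(1+0>=2)=0 G2=G0&G2=0&1=0 -> 100
Step 2: G0=(0+0>=1)=0 G1=(0+1>=2)=0 G2=G0&G2=1&0=0 -> 000
Step 3: G0=(0+0>=1)=0 G1=(0+0>=2)=0 G2=G0&G2=0&0=0 -> 000
Fixed point reached at step 2: 000

Answer: fixed 000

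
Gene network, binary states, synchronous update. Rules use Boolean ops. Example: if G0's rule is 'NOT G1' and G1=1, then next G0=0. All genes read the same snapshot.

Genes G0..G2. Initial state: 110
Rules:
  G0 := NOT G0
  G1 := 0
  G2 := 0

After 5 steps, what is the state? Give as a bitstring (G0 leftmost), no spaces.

Step 1: G0=NOT G0=NOT 1=0 G1=0(const) G2=0(const) -> 000
Step 2: G0=NOT G0=NOT 0=1 G1=0(const) G2=0(const) -> 100
Step 3: G0=NOT G0=NOT 1=0 G1=0(const) G2=0(const) -> 000
Step 4: G0=NOT G0=NOT 0=1 G1=0(const) G2=0(const) -> 100
Step 5: G0=NOT G0=NOT 1=0 G1=0(const) G2=0(const) -> 000

000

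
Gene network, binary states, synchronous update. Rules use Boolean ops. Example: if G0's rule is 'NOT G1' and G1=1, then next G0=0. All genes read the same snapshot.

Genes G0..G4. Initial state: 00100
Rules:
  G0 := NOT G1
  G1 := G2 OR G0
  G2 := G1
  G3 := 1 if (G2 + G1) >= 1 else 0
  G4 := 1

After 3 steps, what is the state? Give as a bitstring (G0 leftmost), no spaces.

Step 1: G0=NOT G1=NOT 0=1 G1=G2|G0=1|0=1 G2=G1=0 G3=(1+0>=1)=1 G4=1(const) -> 11011
Step 2: G0=NOT G1=NOT 1=0 G1=G2|G0=0|1=1 G2=G1=1 G3=(0+1>=1)=1 G4=1(const) -> 01111
Step 3: G0=NOT G1=NOT 1=0 G1=G2|G0=1|0=1 G2=G1=1 G3=(1+1>=1)=1 G4=1(const) -> 01111

01111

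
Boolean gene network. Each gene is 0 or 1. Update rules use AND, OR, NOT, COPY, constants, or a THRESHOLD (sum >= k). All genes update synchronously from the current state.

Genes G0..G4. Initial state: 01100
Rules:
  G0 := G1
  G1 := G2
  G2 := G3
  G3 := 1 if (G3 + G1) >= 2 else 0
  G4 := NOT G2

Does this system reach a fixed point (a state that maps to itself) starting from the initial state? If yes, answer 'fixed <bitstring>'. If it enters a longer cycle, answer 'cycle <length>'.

Step 0: 01100
Step 1: G0=G1=1 G1=G2=1 G2=G3=0 G3=(0+1>=2)=0 G4=NOT G2=NOT 1=0 -> 11000
Step 2: G0=G1=1 G1=G2=0 G2=G3=0 G3=(0+1>=2)=0 G4=NOT G2=NOT 0=1 -> 10001
Step 3: G0=G1=0 G1=G2=0 G2=G3=0 G3=(0+0>=2)=0 G4=NOT G2=NOT 0=1 -> 00001
Step 4: G0=G1=0 G1=G2=0 G2=G3=0 G3=(0+0>=2)=0 G4=NOT G2=NOT 0=1 -> 00001
Fixed point reached at step 3: 00001

Answer: fixed 00001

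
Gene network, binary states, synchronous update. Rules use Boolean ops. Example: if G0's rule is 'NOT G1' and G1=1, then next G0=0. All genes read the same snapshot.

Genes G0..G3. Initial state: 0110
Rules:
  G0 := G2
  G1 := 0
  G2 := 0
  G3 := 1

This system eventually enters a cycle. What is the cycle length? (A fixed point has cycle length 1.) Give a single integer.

Step 0: 0110
Step 1: G0=G2=1 G1=0(const) G2=0(const) G3=1(const) -> 1001
Step 2: G0=G2=0 G1=0(const) G2=0(const) G3=1(const) -> 0001
Step 3: G0=G2=0 G1=0(const) G2=0(const) G3=1(const) -> 0001
State from step 3 equals state from step 2 -> cycle length 1

Answer: 1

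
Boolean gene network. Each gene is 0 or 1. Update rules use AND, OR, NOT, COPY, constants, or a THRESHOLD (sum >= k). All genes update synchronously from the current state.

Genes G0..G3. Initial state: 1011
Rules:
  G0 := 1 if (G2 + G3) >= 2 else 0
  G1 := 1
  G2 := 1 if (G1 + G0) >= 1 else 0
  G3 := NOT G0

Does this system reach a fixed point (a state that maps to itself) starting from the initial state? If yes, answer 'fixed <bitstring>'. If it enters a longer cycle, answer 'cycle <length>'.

Answer: cycle 4

Derivation:
Step 0: 1011
Step 1: G0=(1+1>=2)=1 G1=1(const) G2=(0+1>=1)=1 G3=NOT G0=NOT 1=0 -> 1110
Step 2: G0=(1+0>=2)=0 G1=1(const) G2=(1+1>=1)=1 G3=NOT G0=NOT 1=0 -> 0110
Step 3: G0=(1+0>=2)=0 G1=1(const) G2=(1+0>=1)=1 G3=NOT G0=NOT 0=1 -> 0111
Step 4: G0=(1+1>=2)=1 G1=1(const) G2=(1+0>=1)=1 G3=NOT G0=NOT 0=1 -> 1111
Step 5: G0=(1+1>=2)=1 G1=1(const) G2=(1+1>=1)=1 G3=NOT G0=NOT 1=0 -> 1110
Cycle of length 4 starting at step 1 -> no fixed point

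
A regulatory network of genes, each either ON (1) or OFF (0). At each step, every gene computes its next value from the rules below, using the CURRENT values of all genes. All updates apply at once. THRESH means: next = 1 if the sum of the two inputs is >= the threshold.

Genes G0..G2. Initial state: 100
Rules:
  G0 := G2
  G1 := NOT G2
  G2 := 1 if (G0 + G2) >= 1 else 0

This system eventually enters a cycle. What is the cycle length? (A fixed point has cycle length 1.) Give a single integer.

Step 0: 100
Step 1: G0=G2=0 G1=NOT G2=NOT 0=1 G2=(1+0>=1)=1 -> 011
Step 2: G0=G2=1 G1=NOT G2=NOT 1=0 G2=(0+1>=1)=1 -> 101
Step 3: G0=G2=1 G1=NOT G2=NOT 1=0 G2=(1+1>=1)=1 -> 101
State from step 3 equals state from step 2 -> cycle length 1

Answer: 1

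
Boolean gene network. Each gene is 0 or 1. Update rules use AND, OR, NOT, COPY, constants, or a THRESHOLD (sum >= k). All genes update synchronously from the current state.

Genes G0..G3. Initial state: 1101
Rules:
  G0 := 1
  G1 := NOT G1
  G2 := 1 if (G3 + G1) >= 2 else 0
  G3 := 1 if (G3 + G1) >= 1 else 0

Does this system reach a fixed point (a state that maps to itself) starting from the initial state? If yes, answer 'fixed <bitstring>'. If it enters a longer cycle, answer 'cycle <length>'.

Step 0: 1101
Step 1: G0=1(const) G1=NOT G1=NOT 1=0 G2=(1+1>=2)=1 G3=(1+1>=1)=1 -> 1011
Step 2: G0=1(const) G1=NOT G1=NOT 0=1 G2=(1+0>=2)=0 G3=(1+0>=1)=1 -> 1101
Cycle of length 2 starting at step 0 -> no fixed point

Answer: cycle 2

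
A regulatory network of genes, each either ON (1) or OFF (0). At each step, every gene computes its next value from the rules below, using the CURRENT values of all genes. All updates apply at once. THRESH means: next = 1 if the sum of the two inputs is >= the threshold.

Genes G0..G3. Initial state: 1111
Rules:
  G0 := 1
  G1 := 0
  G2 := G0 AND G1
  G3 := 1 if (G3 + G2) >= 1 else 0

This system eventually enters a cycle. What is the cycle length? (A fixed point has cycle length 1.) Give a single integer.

Answer: 1

Derivation:
Step 0: 1111
Step 1: G0=1(const) G1=0(const) G2=G0&G1=1&1=1 G3=(1+1>=1)=1 -> 1011
Step 2: G0=1(const) G1=0(const) G2=G0&G1=1&0=0 G3=(1+1>=1)=1 -> 1001
Step 3: G0=1(const) G1=0(const) G2=G0&G1=1&0=0 G3=(1+0>=1)=1 -> 1001
State from step 3 equals state from step 2 -> cycle length 1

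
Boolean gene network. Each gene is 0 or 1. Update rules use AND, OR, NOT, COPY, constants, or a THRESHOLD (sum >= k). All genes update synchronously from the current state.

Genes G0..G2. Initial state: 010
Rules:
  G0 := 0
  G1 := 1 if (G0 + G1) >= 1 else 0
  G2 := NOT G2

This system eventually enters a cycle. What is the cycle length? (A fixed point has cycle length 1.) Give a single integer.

Step 0: 010
Step 1: G0=0(const) G1=(0+1>=1)=1 G2=NOT G2=NOT 0=1 -> 011
Step 2: G0=0(const) G1=(0+1>=1)=1 G2=NOT G2=NOT 1=0 -> 010
State from step 2 equals state from step 0 -> cycle length 2

Answer: 2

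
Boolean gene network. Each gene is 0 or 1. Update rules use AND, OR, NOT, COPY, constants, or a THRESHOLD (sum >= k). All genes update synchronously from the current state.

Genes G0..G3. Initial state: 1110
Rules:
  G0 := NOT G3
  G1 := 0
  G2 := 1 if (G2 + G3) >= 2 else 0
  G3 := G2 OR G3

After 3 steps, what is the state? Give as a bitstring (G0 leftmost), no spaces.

Step 1: G0=NOT G3=NOT 0=1 G1=0(const) G2=(1+0>=2)=0 G3=G2|G3=1|0=1 -> 1001
Step 2: G0=NOT G3=NOT 1=0 G1=0(const) G2=(0+1>=2)=0 G3=G2|G3=0|1=1 -> 0001
Step 3: G0=NOT G3=NOT 1=0 G1=0(const) G2=(0+1>=2)=0 G3=G2|G3=0|1=1 -> 0001

0001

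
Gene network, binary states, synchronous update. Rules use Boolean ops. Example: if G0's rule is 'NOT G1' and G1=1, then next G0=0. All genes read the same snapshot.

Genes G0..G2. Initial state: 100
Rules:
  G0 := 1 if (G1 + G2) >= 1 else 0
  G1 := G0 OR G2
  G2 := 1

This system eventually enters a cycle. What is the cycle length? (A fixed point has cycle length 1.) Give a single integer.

Answer: 1

Derivation:
Step 0: 100
Step 1: G0=(0+0>=1)=0 G1=G0|G2=1|0=1 G2=1(const) -> 011
Step 2: G0=(1+1>=1)=1 G1=G0|G2=0|1=1 G2=1(const) -> 111
Step 3: G0=(1+1>=1)=1 G1=G0|G2=1|1=1 G2=1(const) -> 111
State from step 3 equals state from step 2 -> cycle length 1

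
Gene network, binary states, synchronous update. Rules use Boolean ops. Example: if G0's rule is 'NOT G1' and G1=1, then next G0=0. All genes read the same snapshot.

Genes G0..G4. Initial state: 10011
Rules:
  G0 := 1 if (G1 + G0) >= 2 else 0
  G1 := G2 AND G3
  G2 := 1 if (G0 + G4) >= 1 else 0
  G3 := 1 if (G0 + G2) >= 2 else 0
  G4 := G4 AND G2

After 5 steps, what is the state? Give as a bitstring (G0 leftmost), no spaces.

Step 1: G0=(0+1>=2)=0 G1=G2&G3=0&1=0 G2=(1+1>=1)=1 G3=(1+0>=2)=0 G4=G4&G2=1&0=0 -> 00100
Step 2: G0=(0+0>=2)=0 G1=G2&G3=1&0=0 G2=(0+0>=1)=0 G3=(0+1>=2)=0 G4=G4&G2=0&1=0 -> 00000
Step 3: G0=(0+0>=2)=0 G1=G2&G3=0&0=0 G2=(0+0>=1)=0 G3=(0+0>=2)=0 G4=G4&G2=0&0=0 -> 00000
Step 4: G0=(0+0>=2)=0 G1=G2&G3=0&0=0 G2=(0+0>=1)=0 G3=(0+0>=2)=0 G4=G4&G2=0&0=0 -> 00000
Step 5: G0=(0+0>=2)=0 G1=G2&G3=0&0=0 G2=(0+0>=1)=0 G3=(0+0>=2)=0 G4=G4&G2=0&0=0 -> 00000

00000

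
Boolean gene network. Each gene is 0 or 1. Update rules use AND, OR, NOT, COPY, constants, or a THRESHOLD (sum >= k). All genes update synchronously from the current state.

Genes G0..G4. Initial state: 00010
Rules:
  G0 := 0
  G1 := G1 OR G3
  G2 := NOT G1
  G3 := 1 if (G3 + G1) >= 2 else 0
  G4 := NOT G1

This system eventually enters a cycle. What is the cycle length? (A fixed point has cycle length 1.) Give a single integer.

Answer: 1

Derivation:
Step 0: 00010
Step 1: G0=0(const) G1=G1|G3=0|1=1 G2=NOT G1=NOT 0=1 G3=(1+0>=2)=0 G4=NOT G1=NOT 0=1 -> 01101
Step 2: G0=0(const) G1=G1|G3=1|0=1 G2=NOT G1=NOT 1=0 G3=(0+1>=2)=0 G4=NOT G1=NOT 1=0 -> 01000
Step 3: G0=0(const) G1=G1|G3=1|0=1 G2=NOT G1=NOT 1=0 G3=(0+1>=2)=0 G4=NOT G1=NOT 1=0 -> 01000
State from step 3 equals state from step 2 -> cycle length 1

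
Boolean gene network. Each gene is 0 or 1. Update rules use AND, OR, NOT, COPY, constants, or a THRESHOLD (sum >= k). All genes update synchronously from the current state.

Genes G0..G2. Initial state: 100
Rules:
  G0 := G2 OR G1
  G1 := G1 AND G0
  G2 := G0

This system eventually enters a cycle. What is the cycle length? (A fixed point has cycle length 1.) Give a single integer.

Step 0: 100
Step 1: G0=G2|G1=0|0=0 G1=G1&G0=0&1=0 G2=G0=1 -> 001
Step 2: G0=G2|G1=1|0=1 G1=G1&G0=0&0=0 G2=G0=0 -> 100
State from step 2 equals state from step 0 -> cycle length 2

Answer: 2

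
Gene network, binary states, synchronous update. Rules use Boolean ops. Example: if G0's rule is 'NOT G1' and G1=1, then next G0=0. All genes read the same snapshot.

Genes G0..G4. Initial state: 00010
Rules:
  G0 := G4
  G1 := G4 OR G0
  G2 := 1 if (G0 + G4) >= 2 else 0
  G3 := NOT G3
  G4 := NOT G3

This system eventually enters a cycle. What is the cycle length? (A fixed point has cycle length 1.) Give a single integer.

Answer: 2

Derivation:
Step 0: 00010
Step 1: G0=G4=0 G1=G4|G0=0|0=0 G2=(0+0>=2)=0 G3=NOT G3=NOT 1=0 G4=NOT G3=NOT 1=0 -> 00000
Step 2: G0=G4=0 G1=G4|G0=0|0=0 G2=(0+0>=2)=0 G3=NOT G3=NOT 0=1 G4=NOT G3=NOT 0=1 -> 00011
Step 3: G0=G4=1 G1=G4|G0=1|0=1 G2=(0+1>=2)=0 G3=NOT G3=NOT 1=0 G4=NOT G3=NOT 1=0 -> 11000
Step 4: G0=G4=0 G1=G4|G0=0|1=1 G2=(1+0>=2)=0 G3=NOT G3=NOT 0=1 G4=NOT G3=NOT 0=1 -> 01011
Step 5: G0=G4=1 G1=G4|G0=1|0=1 G2=(0+1>=2)=0 G3=NOT G3=NOT 1=0 G4=NOT G3=NOT 1=0 -> 11000
State from step 5 equals state from step 3 -> cycle length 2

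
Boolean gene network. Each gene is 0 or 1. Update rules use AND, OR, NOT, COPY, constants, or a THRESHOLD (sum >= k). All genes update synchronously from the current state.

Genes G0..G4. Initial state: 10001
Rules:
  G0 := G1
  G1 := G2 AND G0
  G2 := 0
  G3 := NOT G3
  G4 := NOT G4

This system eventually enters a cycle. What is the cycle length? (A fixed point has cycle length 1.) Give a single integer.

Step 0: 10001
Step 1: G0=G1=0 G1=G2&G0=0&1=0 G2=0(const) G3=NOT G3=NOT 0=1 G4=NOT G4=NOT 1=0 -> 00010
Step 2: G0=G1=0 G1=G2&G0=0&0=0 G2=0(const) G3=NOT G3=NOT 1=0 G4=NOT G4=NOT 0=1 -> 00001
Step 3: G0=G1=0 G1=G2&G0=0&0=0 G2=0(const) G3=NOT G3=NOT 0=1 G4=NOT G4=NOT 1=0 -> 00010
State from step 3 equals state from step 1 -> cycle length 2

Answer: 2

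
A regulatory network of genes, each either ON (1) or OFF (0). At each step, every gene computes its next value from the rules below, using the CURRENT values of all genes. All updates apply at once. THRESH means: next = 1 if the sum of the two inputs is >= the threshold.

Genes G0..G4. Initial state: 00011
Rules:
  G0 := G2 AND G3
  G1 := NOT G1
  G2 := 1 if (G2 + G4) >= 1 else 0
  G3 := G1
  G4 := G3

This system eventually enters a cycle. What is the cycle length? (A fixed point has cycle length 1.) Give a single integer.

Step 0: 00011
Step 1: G0=G2&G3=0&1=0 G1=NOT G1=NOT 0=1 G2=(0+1>=1)=1 G3=G1=0 G4=G3=1 -> 01101
Step 2: G0=G2&G3=1&0=0 G1=NOT G1=NOT 1=0 G2=(1+1>=1)=1 G3=G1=1 G4=G3=0 -> 00110
Step 3: G0=G2&G3=1&1=1 G1=NOT G1=NOT 0=1 G2=(1+0>=1)=1 G3=G1=0 G4=G3=1 -> 11101
Step 4: G0=G2&G3=1&0=0 G1=NOT G1=NOT 1=0 G2=(1+1>=1)=1 G3=G1=1 G4=G3=0 -> 00110
State from step 4 equals state from step 2 -> cycle length 2

Answer: 2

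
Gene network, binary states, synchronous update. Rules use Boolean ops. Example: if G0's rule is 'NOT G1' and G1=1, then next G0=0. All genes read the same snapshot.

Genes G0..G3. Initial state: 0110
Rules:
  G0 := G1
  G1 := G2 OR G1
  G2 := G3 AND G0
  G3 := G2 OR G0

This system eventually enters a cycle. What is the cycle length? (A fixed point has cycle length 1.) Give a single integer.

Answer: 1

Derivation:
Step 0: 0110
Step 1: G0=G1=1 G1=G2|G1=1|1=1 G2=G3&G0=0&0=0 G3=G2|G0=1|0=1 -> 1101
Step 2: G0=G1=1 G1=G2|G1=0|1=1 G2=G3&G0=1&1=1 G3=G2|G0=0|1=1 -> 1111
Step 3: G0=G1=1 G1=G2|G1=1|1=1 G2=G3&G0=1&1=1 G3=G2|G0=1|1=1 -> 1111
State from step 3 equals state from step 2 -> cycle length 1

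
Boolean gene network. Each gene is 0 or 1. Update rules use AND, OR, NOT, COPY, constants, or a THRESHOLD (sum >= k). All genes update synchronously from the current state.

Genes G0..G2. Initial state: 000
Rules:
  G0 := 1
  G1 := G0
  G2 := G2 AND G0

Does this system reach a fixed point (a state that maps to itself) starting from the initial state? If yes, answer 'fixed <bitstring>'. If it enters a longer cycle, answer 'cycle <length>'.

Answer: fixed 110

Derivation:
Step 0: 000
Step 1: G0=1(const) G1=G0=0 G2=G2&G0=0&0=0 -> 100
Step 2: G0=1(const) G1=G0=1 G2=G2&G0=0&1=0 -> 110
Step 3: G0=1(const) G1=G0=1 G2=G2&G0=0&1=0 -> 110
Fixed point reached at step 2: 110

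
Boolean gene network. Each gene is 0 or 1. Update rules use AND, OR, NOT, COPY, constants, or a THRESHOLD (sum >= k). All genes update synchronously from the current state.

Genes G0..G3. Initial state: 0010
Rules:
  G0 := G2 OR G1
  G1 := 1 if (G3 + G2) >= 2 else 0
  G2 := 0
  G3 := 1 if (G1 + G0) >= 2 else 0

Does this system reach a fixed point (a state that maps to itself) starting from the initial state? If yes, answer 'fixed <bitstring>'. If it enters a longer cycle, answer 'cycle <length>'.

Step 0: 0010
Step 1: G0=G2|G1=1|0=1 G1=(0+1>=2)=0 G2=0(const) G3=(0+0>=2)=0 -> 1000
Step 2: G0=G2|G1=0|0=0 G1=(0+0>=2)=0 G2=0(const) G3=(0+1>=2)=0 -> 0000
Step 3: G0=G2|G1=0|0=0 G1=(0+0>=2)=0 G2=0(const) G3=(0+0>=2)=0 -> 0000
Fixed point reached at step 2: 0000

Answer: fixed 0000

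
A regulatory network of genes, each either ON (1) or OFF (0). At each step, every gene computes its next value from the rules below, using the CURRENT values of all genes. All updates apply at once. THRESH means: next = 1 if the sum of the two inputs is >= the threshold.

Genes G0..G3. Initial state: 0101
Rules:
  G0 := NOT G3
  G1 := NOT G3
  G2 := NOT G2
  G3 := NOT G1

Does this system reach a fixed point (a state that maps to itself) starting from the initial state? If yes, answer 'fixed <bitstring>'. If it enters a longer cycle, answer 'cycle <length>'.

Step 0: 0101
Step 1: G0=NOT G3=NOT 1=0 G1=NOT G3=NOT 1=0 G2=NOT G2=NOT 0=1 G3=NOT G1=NOT 1=0 -> 0010
Step 2: G0=NOT G3=NOT 0=1 G1=NOT G3=NOT 0=1 G2=NOT G2=NOT 1=0 G3=NOT G1=NOT 0=1 -> 1101
Step 3: G0=NOT G3=NOT 1=0 G1=NOT G3=NOT 1=0 G2=NOT G2=NOT 0=1 G3=NOT G1=NOT 1=0 -> 0010
Cycle of length 2 starting at step 1 -> no fixed point

Answer: cycle 2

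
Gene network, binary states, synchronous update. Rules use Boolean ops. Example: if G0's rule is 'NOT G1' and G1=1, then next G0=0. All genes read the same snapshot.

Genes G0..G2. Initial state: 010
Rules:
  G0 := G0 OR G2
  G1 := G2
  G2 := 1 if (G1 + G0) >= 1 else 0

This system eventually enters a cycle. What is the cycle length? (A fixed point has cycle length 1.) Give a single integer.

Answer: 1

Derivation:
Step 0: 010
Step 1: G0=G0|G2=0|0=0 G1=G2=0 G2=(1+0>=1)=1 -> 001
Step 2: G0=G0|G2=0|1=1 G1=G2=1 G2=(0+0>=1)=0 -> 110
Step 3: G0=G0|G2=1|0=1 G1=G2=0 G2=(1+1>=1)=1 -> 101
Step 4: G0=G0|G2=1|1=1 G1=G2=1 G2=(0+1>=1)=1 -> 111
Step 5: G0=G0|G2=1|1=1 G1=G2=1 G2=(1+1>=1)=1 -> 111
State from step 5 equals state from step 4 -> cycle length 1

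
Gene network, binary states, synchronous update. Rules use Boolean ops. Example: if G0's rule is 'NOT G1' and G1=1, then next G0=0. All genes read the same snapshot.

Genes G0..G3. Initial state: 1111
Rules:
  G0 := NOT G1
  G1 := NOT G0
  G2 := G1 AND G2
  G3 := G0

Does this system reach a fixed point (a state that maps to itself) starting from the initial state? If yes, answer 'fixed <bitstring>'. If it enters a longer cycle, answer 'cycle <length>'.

Step 0: 1111
Step 1: G0=NOT G1=NOT 1=0 G1=NOT G0=NOT 1=0 G2=G1&G2=1&1=1 G3=G0=1 -> 0011
Step 2: G0=NOT G1=NOT 0=1 G1=NOT G0=NOT 0=1 G2=G1&G2=0&1=0 G3=G0=0 -> 1100
Step 3: G0=NOT G1=NOT 1=0 G1=NOT G0=NOT 1=0 G2=G1&G2=1&0=0 G3=G0=1 -> 0001
Step 4: G0=NOT G1=NOT 0=1 G1=NOT G0=NOT 0=1 G2=G1&G2=0&0=0 G3=G0=0 -> 1100
Cycle of length 2 starting at step 2 -> no fixed point

Answer: cycle 2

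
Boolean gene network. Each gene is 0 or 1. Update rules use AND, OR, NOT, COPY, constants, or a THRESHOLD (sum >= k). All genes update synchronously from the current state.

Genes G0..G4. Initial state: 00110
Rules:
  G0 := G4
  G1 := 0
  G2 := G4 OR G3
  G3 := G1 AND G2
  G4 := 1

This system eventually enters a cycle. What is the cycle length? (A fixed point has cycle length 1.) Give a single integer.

Answer: 1

Derivation:
Step 0: 00110
Step 1: G0=G4=0 G1=0(const) G2=G4|G3=0|1=1 G3=G1&G2=0&1=0 G4=1(const) -> 00101
Step 2: G0=G4=1 G1=0(const) G2=G4|G3=1|0=1 G3=G1&G2=0&1=0 G4=1(const) -> 10101
Step 3: G0=G4=1 G1=0(const) G2=G4|G3=1|0=1 G3=G1&G2=0&1=0 G4=1(const) -> 10101
State from step 3 equals state from step 2 -> cycle length 1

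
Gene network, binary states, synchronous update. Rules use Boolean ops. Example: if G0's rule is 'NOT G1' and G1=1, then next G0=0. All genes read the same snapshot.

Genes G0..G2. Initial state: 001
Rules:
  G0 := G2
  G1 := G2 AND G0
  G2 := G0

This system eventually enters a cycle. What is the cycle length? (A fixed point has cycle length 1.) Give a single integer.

Step 0: 001
Step 1: G0=G2=1 G1=G2&G0=1&0=0 G2=G0=0 -> 100
Step 2: G0=G2=0 G1=G2&G0=0&1=0 G2=G0=1 -> 001
State from step 2 equals state from step 0 -> cycle length 2

Answer: 2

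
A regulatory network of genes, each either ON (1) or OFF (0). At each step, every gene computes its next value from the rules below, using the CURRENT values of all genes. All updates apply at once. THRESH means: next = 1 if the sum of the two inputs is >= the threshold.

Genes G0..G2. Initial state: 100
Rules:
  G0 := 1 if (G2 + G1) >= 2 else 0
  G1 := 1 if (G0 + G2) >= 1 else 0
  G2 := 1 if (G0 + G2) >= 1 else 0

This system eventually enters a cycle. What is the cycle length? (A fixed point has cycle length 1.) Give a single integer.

Step 0: 100
Step 1: G0=(0+0>=2)=0 G1=(1+0>=1)=1 G2=(1+0>=1)=1 -> 011
Step 2: G0=(1+1>=2)=1 G1=(0+1>=1)=1 G2=(0+1>=1)=1 -> 111
Step 3: G0=(1+1>=2)=1 G1=(1+1>=1)=1 G2=(1+1>=1)=1 -> 111
State from step 3 equals state from step 2 -> cycle length 1

Answer: 1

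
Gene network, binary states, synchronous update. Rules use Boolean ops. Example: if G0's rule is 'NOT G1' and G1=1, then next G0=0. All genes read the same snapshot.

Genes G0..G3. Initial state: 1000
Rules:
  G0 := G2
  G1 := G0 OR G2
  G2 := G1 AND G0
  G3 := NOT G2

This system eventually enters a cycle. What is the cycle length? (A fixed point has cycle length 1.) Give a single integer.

Step 0: 1000
Step 1: G0=G2=0 G1=G0|G2=1|0=1 G2=G1&G0=0&1=0 G3=NOT G2=NOT 0=1 -> 0101
Step 2: G0=G2=0 G1=G0|G2=0|0=0 G2=G1&G0=1&0=0 G3=NOT G2=NOT 0=1 -> 0001
Step 3: G0=G2=0 G1=G0|G2=0|0=0 G2=G1&G0=0&0=0 G3=NOT G2=NOT 0=1 -> 0001
State from step 3 equals state from step 2 -> cycle length 1

Answer: 1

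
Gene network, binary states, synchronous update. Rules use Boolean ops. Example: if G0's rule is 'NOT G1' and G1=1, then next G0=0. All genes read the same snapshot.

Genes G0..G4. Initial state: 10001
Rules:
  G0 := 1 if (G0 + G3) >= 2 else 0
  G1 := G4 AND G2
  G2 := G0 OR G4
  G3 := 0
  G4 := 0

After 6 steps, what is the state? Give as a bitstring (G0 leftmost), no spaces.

Step 1: G0=(1+0>=2)=0 G1=G4&G2=1&0=0 G2=G0|G4=1|1=1 G3=0(const) G4=0(const) -> 00100
Step 2: G0=(0+0>=2)=0 G1=G4&G2=0&1=0 G2=G0|G4=0|0=0 G3=0(const) G4=0(const) -> 00000
Step 3: G0=(0+0>=2)=0 G1=G4&G2=0&0=0 G2=G0|G4=0|0=0 G3=0(const) G4=0(const) -> 00000
Step 4: G0=(0+0>=2)=0 G1=G4&G2=0&0=0 G2=G0|G4=0|0=0 G3=0(const) G4=0(const) -> 00000
Step 5: G0=(0+0>=2)=0 G1=G4&G2=0&0=0 G2=G0|G4=0|0=0 G3=0(const) G4=0(const) -> 00000
Step 6: G0=(0+0>=2)=0 G1=G4&G2=0&0=0 G2=G0|G4=0|0=0 G3=0(const) G4=0(const) -> 00000

00000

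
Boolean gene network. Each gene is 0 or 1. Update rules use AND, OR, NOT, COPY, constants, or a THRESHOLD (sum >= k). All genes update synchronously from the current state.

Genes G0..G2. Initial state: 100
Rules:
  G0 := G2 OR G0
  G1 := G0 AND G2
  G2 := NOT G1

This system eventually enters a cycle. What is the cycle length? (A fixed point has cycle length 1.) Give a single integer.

Answer: 4

Derivation:
Step 0: 100
Step 1: G0=G2|G0=0|1=1 G1=G0&G2=1&0=0 G2=NOT G1=NOT 0=1 -> 101
Step 2: G0=G2|G0=1|1=1 G1=G0&G2=1&1=1 G2=NOT G1=NOT 0=1 -> 111
Step 3: G0=G2|G0=1|1=1 G1=G0&G2=1&1=1 G2=NOT G1=NOT 1=0 -> 110
Step 4: G0=G2|G0=0|1=1 G1=G0&G2=1&0=0 G2=NOT G1=NOT 1=0 -> 100
State from step 4 equals state from step 0 -> cycle length 4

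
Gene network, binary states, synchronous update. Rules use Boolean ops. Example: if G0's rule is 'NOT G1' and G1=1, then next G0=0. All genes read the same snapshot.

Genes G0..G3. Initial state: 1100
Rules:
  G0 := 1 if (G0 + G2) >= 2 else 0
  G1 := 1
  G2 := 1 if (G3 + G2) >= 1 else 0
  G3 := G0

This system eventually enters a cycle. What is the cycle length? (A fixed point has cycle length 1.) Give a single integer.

Step 0: 1100
Step 1: G0=(1+0>=2)=0 G1=1(const) G2=(0+0>=1)=0 G3=G0=1 -> 0101
Step 2: G0=(0+0>=2)=0 G1=1(const) G2=(1+0>=1)=1 G3=G0=0 -> 0110
Step 3: G0=(0+1>=2)=0 G1=1(const) G2=(0+1>=1)=1 G3=G0=0 -> 0110
State from step 3 equals state from step 2 -> cycle length 1

Answer: 1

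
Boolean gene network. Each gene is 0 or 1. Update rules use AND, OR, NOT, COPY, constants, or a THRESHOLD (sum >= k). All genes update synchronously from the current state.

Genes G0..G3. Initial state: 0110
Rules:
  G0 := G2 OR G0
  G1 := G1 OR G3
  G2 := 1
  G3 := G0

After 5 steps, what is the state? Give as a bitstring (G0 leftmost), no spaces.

Step 1: G0=G2|G0=1|0=1 G1=G1|G3=1|0=1 G2=1(const) G3=G0=0 -> 1110
Step 2: G0=G2|G0=1|1=1 G1=G1|G3=1|0=1 G2=1(const) G3=G0=1 -> 1111
Step 3: G0=G2|G0=1|1=1 G1=G1|G3=1|1=1 G2=1(const) G3=G0=1 -> 1111
Step 4: G0=G2|G0=1|1=1 G1=G1|G3=1|1=1 G2=1(const) G3=G0=1 -> 1111
Step 5: G0=G2|G0=1|1=1 G1=G1|G3=1|1=1 G2=1(const) G3=G0=1 -> 1111

1111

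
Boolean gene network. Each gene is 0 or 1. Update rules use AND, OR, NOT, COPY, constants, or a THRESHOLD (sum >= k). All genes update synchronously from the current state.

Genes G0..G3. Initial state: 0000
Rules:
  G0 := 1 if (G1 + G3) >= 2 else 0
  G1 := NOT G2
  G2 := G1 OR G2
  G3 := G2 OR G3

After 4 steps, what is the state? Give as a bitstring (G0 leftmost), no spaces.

Step 1: G0=(0+0>=2)=0 G1=NOT G2=NOT 0=1 G2=G1|G2=0|0=0 G3=G2|G3=0|0=0 -> 0100
Step 2: G0=(1+0>=2)=0 G1=NOT G2=NOT 0=1 G2=G1|G2=1|0=1 G3=G2|G3=0|0=0 -> 0110
Step 3: G0=(1+0>=2)=0 G1=NOT G2=NOT 1=0 G2=G1|G2=1|1=1 G3=G2|G3=1|0=1 -> 0011
Step 4: G0=(0+1>=2)=0 G1=NOT G2=NOT 1=0 G2=G1|G2=0|1=1 G3=G2|G3=1|1=1 -> 0011

0011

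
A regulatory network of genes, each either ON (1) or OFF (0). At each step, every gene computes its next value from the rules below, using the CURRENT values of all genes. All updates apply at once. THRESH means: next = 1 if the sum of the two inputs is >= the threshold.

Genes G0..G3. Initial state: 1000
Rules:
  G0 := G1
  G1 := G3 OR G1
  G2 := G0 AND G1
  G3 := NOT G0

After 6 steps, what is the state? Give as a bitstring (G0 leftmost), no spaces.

Step 1: G0=G1=0 G1=G3|G1=0|0=0 G2=G0&G1=1&0=0 G3=NOT G0=NOT 1=0 -> 0000
Step 2: G0=G1=0 G1=G3|G1=0|0=0 G2=G0&G1=0&0=0 G3=NOT G0=NOT 0=1 -> 0001
Step 3: G0=G1=0 G1=G3|G1=1|0=1 G2=G0&G1=0&0=0 G3=NOT G0=NOT 0=1 -> 0101
Step 4: G0=G1=1 G1=G3|G1=1|1=1 G2=G0&G1=0&1=0 G3=NOT G0=NOT 0=1 -> 1101
Step 5: G0=G1=1 G1=G3|G1=1|1=1 G2=G0&G1=1&1=1 G3=NOT G0=NOT 1=0 -> 1110
Step 6: G0=G1=1 G1=G3|G1=0|1=1 G2=G0&G1=1&1=1 G3=NOT G0=NOT 1=0 -> 1110

1110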